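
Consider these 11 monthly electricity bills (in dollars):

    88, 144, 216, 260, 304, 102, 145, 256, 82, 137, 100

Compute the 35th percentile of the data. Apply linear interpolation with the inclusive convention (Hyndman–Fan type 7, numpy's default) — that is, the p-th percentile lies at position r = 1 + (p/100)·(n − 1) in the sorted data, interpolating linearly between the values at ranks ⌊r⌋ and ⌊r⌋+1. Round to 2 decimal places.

119.50

Sorted: 82, 88, 100, 102, 137, 144, 145, 216, 256, 260, 304.
n = 11.
r = 1 + (35/100)·(11 − 1) = 1 + 3.5 = 4.5.
Rank 4 is 102 and rank 5 is 137.
Interpolate: 102 + 0.5·(137 − 102) = 102 + 0.5·35 = 119.5.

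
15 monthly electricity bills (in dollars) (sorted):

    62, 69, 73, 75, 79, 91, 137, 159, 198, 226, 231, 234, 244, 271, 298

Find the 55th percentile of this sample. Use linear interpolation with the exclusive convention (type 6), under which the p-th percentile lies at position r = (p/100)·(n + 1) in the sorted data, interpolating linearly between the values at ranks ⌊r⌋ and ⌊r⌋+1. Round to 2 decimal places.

190.20

n = 15.
r = (55/100)·(15 + 1) = 8.8.
Rank 8 is 159 and rank 9 is 198.
Interpolate: 159 + 0.8·(198 − 159) = 159 + 0.8·39 = 190.2.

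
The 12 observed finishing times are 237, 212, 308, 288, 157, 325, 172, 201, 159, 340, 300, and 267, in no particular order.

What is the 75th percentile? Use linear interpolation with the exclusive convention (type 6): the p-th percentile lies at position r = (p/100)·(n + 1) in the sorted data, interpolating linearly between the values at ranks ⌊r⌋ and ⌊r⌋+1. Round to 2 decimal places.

306.00

Sorted: 157, 159, 172, 201, 212, 237, 267, 288, 300, 308, 325, 340.
n = 12.
r = (75/100)·(12 + 1) = 9.75.
Rank 9 is 300 and rank 10 is 308.
Interpolate: 300 + 0.75·(308 − 300) = 300 + 0.75·8 = 306.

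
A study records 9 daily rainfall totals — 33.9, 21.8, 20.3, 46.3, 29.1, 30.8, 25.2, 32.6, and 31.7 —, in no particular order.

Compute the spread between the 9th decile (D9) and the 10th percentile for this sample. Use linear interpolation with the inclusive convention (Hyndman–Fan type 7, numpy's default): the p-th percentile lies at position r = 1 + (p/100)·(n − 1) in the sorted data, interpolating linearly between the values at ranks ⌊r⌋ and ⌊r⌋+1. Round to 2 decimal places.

Sorted: 20.3, 21.8, 25.2, 29.1, 30.8, 31.7, 32.6, 33.9, 46.3.
n = 9.
P10: r = 1.8; ranks 1–2 are 20.3, 21.8; interpolating gives 21.5.
P90: r = 8.2; ranks 8–9 are 33.9, 46.3; interpolating gives 36.38.
Difference: 36.38 − 21.5 = 14.88.

14.88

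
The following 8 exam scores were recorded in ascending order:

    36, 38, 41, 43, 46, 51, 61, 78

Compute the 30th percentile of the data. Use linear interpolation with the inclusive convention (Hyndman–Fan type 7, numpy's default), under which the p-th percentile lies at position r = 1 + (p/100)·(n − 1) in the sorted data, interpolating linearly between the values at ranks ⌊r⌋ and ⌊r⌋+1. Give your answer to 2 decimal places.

41.20

n = 8.
r = 1 + (30/100)·(8 − 1) = 1 + 2.1 = 3.1.
Rank 3 is 41 and rank 4 is 43.
Interpolate: 41 + 0.1·(43 − 41) = 41 + 0.1·2 = 41.2.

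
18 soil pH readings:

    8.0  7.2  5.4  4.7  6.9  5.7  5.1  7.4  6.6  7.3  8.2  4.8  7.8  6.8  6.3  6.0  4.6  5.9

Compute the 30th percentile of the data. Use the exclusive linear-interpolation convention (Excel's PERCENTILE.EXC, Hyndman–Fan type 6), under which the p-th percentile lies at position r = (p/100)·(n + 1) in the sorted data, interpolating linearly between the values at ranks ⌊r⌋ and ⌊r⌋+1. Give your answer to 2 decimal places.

Sorted: 4.6, 4.7, 4.8, 5.1, 5.4, 5.7, 5.9, 6.0, 6.3, 6.6, 6.8, 6.9, 7.2, 7.3, 7.4, 7.8, 8.0, 8.2.
n = 18.
r = (30/100)·(18 + 1) = 5.7.
Rank 5 is 5.4 and rank 6 is 5.7.
Interpolate: 5.4 + 0.7·(5.7 − 5.4) = 5.4 + 0.7·0.3 = 5.61.

5.61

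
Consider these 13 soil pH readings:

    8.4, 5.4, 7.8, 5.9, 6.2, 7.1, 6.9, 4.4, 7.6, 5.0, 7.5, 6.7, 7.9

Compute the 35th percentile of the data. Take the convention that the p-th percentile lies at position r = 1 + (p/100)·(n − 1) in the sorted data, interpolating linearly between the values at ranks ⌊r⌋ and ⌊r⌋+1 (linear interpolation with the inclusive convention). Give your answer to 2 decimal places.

6.30

Sorted: 4.4, 5.0, 5.4, 5.9, 6.2, 6.7, 6.9, 7.1, 7.5, 7.6, 7.8, 7.9, 8.4.
n = 13.
r = 1 + (35/100)·(13 − 1) = 1 + 4.2 = 5.2.
Rank 5 is 6.2 and rank 6 is 6.7.
Interpolate: 6.2 + 0.2·(6.7 − 6.2) = 6.2 + 0.2·0.5 = 6.3.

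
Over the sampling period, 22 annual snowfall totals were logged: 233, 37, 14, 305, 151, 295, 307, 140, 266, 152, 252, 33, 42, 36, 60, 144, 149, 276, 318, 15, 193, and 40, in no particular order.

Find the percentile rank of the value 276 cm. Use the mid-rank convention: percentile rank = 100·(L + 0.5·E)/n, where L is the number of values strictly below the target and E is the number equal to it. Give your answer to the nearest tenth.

Sorted: 14, 15, 33, 36, 37, 40, 42, 60, 140, 144, 149, 151, 152, 193, 233, 252, 266, 276, 295, 305, 307, 318.
Count below 276: L = 17; count equal: E = 1; n = 22.
Percentile rank = 100·(17 + 0.5·1)/22 = 100·17.5/22 = 79.55.

79.5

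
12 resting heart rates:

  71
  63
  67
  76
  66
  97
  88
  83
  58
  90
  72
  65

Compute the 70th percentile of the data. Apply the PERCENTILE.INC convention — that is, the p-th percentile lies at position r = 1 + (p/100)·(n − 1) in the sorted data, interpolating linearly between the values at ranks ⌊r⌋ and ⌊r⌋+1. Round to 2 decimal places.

Sorted: 58, 63, 65, 66, 67, 71, 72, 76, 83, 88, 90, 97.
n = 12.
r = 1 + (70/100)·(12 − 1) = 1 + 7.7 = 8.7.
Rank 8 is 76 and rank 9 is 83.
Interpolate: 76 + 0.7·(83 − 76) = 76 + 0.7·7 = 80.9.

80.90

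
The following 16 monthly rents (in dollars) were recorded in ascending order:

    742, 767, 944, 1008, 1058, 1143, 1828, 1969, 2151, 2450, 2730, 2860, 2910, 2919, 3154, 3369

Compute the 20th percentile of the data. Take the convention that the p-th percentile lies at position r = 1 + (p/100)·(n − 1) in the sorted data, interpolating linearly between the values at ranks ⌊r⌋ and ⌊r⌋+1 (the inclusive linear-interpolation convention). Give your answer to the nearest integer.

n = 16.
r = 1 + (20/100)·(16 − 1) = 1 + 3 = 4.
r is an integer, so P20 is the value at rank 4: 1008.

1008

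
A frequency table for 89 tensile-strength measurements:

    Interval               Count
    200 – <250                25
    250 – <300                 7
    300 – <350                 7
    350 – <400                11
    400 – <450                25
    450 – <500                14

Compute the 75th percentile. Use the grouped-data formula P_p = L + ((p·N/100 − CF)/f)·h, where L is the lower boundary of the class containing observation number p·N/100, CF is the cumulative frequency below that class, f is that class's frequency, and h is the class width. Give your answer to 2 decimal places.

433.50

N = 89; target position k = 75/100 · 89 = 66.75.
Cumulative frequencies: 25, 32, 39, 50, 75, 89.
Observation 66.75 falls in the class 400 – <450.
L = 400, CF = 50, f = 25, h = 50.
P75 = 400 + ((66.75 − 50)/25)·50 = 400 + 33.5 = 433.5.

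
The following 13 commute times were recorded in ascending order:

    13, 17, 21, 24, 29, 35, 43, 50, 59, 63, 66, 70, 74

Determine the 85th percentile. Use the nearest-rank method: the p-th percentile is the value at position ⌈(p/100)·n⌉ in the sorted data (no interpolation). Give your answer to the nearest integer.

n = 13.
Position = ⌈85/100 · 13⌉ = ⌈11.05⌉ = 12.
The value at rank 12 is 70.

70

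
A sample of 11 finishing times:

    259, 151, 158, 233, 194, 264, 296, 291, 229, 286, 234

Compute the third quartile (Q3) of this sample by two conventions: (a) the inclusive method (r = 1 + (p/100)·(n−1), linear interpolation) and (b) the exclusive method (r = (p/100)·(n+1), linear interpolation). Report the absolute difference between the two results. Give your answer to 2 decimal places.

Sorted: 151, 158, 194, 229, 233, 234, 259, 264, 286, 291, 296.
n = 11.
(a) r = 8.5; between ranks 8 (264) and 9 (286): 275.
(b) r = 9 → value at rank 9 = 286.
|275 − 286| = 11.

11.00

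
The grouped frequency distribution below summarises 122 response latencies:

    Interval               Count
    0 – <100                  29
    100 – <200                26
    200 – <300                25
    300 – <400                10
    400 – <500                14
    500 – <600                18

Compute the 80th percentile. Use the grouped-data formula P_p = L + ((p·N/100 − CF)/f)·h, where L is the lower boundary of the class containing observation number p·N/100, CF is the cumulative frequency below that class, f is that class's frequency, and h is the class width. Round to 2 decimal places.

454.29

N = 122; target position k = 80/100 · 122 = 97.6.
Cumulative frequencies: 29, 55, 80, 90, 104, 122.
Observation 97.6 falls in the class 400 – <500.
L = 400, CF = 90, f = 14, h = 100.
P80 = 400 + ((97.6 − 90)/14)·100 = 400 + 54.2857 = 454.286.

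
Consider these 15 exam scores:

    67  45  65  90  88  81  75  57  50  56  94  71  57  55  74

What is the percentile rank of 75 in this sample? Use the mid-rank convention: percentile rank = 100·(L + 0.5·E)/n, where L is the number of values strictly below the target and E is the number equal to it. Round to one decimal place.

Sorted: 45, 50, 55, 56, 57, 57, 65, 67, 71, 74, 75, 81, 88, 90, 94.
Count below 75: L = 10; count equal: E = 1; n = 15.
Percentile rank = 100·(10 + 0.5·1)/15 = 100·10.5/15 = 70.

70.0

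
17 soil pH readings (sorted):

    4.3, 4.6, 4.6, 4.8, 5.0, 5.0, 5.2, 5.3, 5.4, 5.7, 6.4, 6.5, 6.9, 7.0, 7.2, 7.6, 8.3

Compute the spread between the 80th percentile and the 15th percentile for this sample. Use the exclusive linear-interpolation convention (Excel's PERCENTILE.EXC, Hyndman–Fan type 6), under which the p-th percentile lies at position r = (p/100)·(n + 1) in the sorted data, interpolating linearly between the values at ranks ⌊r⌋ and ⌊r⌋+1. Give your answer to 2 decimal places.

2.48

n = 17.
P15: r = 2.7; ranks 2–3 are 4.6, 4.6; interpolating gives 4.6.
P80: r = 14.4; ranks 14–15 are 7.0, 7.2; interpolating gives 7.08.
Difference: 7.08 − 4.6 = 2.48.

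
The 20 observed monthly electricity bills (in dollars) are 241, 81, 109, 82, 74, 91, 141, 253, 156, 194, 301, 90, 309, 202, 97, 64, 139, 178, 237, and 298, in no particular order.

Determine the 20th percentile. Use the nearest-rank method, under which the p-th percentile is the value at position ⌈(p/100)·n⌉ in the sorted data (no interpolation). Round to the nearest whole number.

Sorted: 64, 74, 81, 82, 90, 91, 97, 109, 139, 141, 156, 178, 194, 202, 237, 241, 253, 298, 301, 309.
n = 20.
Position = ⌈20/100 · 20⌉ = ⌈4⌉ = 4.
The value at rank 4 is 82.

82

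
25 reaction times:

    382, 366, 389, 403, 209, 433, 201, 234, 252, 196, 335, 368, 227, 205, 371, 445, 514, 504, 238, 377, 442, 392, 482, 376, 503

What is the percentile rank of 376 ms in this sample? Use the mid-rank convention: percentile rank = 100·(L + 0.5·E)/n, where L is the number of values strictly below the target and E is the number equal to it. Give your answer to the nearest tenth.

Sorted: 196, 201, 205, 209, 227, 234, 238, 252, 335, 366, 368, 371, 376, 377, 382, 389, 392, 403, 433, 442, 445, 482, 503, 504, 514.
Count below 376: L = 12; count equal: E = 1; n = 25.
Percentile rank = 100·(12 + 0.5·1)/25 = 100·12.5/25 = 50.

50.0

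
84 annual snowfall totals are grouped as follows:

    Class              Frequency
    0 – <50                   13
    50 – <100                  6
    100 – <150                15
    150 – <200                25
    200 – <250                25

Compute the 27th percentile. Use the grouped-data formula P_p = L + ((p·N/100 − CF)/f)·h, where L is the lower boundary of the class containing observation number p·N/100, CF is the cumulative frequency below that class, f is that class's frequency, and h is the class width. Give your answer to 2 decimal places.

112.27

N = 84; target position k = 27/100 · 84 = 22.68.
Cumulative frequencies: 13, 19, 34, 59, 84.
Observation 22.68 falls in the class 100 – <150.
L = 100, CF = 19, f = 15, h = 50.
P27 = 100 + ((22.68 − 19)/15)·50 = 100 + 12.2667 = 112.267.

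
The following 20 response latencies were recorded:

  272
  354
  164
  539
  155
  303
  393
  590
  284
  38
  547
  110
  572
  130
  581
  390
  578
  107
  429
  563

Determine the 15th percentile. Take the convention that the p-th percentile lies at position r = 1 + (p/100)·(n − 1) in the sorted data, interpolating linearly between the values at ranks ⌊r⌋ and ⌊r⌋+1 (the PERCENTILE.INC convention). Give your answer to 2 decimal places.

127.00

Sorted: 38, 107, 110, 130, 155, 164, 272, 284, 303, 354, 390, 393, 429, 539, 547, 563, 572, 578, 581, 590.
n = 20.
r = 1 + (15/100)·(20 − 1) = 1 + 2.85 = 3.85.
Rank 3 is 110 and rank 4 is 130.
Interpolate: 110 + 0.85·(130 − 110) = 110 + 0.85·20 = 127.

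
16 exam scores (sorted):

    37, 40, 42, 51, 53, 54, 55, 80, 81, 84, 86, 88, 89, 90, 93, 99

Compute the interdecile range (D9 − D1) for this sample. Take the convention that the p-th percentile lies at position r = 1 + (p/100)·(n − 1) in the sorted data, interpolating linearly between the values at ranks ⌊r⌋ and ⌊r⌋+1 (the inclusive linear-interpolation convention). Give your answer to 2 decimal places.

50.50

n = 16.
P10: r = 2.5; ranks 2–3 are 40, 42; interpolating gives 41.
P90: r = 14.5; ranks 14–15 are 90, 93; interpolating gives 91.5.
Difference: 91.5 − 41 = 50.5.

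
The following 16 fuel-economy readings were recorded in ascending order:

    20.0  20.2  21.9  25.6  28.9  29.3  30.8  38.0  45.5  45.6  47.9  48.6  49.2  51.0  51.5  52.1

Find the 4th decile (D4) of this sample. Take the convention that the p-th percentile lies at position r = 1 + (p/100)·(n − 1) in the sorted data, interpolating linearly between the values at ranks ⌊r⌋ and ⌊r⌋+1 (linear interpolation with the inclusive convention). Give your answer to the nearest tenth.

n = 16.
r = 1 + (40/100)·(16 − 1) = 1 + 6 = 7.
r is an integer, so P40 is the value at rank 7: 30.8.

30.8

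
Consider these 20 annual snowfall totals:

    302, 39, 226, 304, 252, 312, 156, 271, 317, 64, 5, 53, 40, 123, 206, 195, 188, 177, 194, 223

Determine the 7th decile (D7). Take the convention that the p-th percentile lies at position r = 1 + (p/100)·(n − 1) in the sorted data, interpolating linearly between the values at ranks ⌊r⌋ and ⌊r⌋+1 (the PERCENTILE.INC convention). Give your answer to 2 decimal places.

233.80

Sorted: 5, 39, 40, 53, 64, 123, 156, 177, 188, 194, 195, 206, 223, 226, 252, 271, 302, 304, 312, 317.
n = 20.
r = 1 + (70/100)·(20 − 1) = 1 + 13.3 = 14.3.
Rank 14 is 226 and rank 15 is 252.
Interpolate: 226 + 0.3·(252 − 226) = 226 + 0.3·26 = 233.8.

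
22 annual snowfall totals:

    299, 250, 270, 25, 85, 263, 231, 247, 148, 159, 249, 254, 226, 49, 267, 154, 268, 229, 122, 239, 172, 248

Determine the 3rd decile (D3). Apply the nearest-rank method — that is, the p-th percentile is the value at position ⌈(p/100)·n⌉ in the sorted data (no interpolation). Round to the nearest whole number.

Sorted: 25, 49, 85, 122, 148, 154, 159, 172, 226, 229, 231, 239, 247, 248, 249, 250, 254, 263, 267, 268, 270, 299.
n = 22.
Position = ⌈30/100 · 22⌉ = ⌈6.6⌉ = 7.
The value at rank 7 is 159.

159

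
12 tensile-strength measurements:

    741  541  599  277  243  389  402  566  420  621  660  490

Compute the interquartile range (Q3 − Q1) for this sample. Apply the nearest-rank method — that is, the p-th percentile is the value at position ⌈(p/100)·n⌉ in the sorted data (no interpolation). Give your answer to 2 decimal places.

Sorted: 243, 277, 389, 402, 420, 490, 541, 566, 599, 621, 660, 741.
n = 12.
P25: rank ⌈25/100·12⌉ = 3 → 389.
P75: rank ⌈75/100·12⌉ = 9 → 599.
Difference: 599 − 389 = 210.

210.00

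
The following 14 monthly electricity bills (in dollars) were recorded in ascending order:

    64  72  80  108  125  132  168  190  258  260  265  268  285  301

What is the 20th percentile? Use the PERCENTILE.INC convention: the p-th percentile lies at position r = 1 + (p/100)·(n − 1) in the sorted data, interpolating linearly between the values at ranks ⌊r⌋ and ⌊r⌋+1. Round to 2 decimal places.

n = 14.
r = 1 + (20/100)·(14 − 1) = 1 + 2.6 = 3.6.
Rank 3 is 80 and rank 4 is 108.
Interpolate: 80 + 0.6·(108 − 80) = 80 + 0.6·28 = 96.8.

96.80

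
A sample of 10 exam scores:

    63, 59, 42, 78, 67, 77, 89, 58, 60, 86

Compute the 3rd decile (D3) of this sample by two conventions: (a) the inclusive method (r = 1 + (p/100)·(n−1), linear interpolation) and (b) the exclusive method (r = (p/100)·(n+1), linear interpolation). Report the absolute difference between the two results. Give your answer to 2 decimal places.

Sorted: 42, 58, 59, 60, 63, 67, 77, 78, 86, 89.
n = 10.
(a) r = 3.7; between ranks 3 (59) and 4 (60): 59.7.
(b) r = 3.3; between ranks 3 (59) and 4 (60): 59.3.
|59.7 − 59.3| = 0.4.

0.40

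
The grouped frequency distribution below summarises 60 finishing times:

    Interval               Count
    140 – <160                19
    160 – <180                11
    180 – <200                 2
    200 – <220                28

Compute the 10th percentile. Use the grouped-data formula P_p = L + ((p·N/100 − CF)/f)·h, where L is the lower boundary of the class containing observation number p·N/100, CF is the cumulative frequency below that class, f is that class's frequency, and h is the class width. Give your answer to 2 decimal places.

146.32

N = 60; target position k = 10/100 · 60 = 6.
Cumulative frequencies: 19, 30, 32, 60.
Observation 6 falls in the class 140 – <160.
L = 140, CF = 0, f = 19, h = 20.
P10 = 140 + ((6 − 0)/19)·20 = 140 + 6.31579 = 146.316.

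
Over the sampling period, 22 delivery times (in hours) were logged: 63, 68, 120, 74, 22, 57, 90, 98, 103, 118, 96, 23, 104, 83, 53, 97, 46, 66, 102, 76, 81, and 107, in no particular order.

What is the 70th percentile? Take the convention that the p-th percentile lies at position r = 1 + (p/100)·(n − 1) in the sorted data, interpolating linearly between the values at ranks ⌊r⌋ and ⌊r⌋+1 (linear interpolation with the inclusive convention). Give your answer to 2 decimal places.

97.70

Sorted: 22, 23, 46, 53, 57, 63, 66, 68, 74, 76, 81, 83, 90, 96, 97, 98, 102, 103, 104, 107, 118, 120.
n = 22.
r = 1 + (70/100)·(22 − 1) = 1 + 14.7 = 15.7.
Rank 15 is 97 and rank 16 is 98.
Interpolate: 97 + 0.7·(98 − 97) = 97 + 0.7·1 = 97.7.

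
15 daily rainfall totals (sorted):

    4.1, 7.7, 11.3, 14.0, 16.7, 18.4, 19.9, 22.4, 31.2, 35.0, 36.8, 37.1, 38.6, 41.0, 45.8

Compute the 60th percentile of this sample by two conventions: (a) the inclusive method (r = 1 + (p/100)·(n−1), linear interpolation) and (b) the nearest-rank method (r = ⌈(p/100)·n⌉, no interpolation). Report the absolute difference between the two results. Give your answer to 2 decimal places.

1.52

n = 15.
(a) r = 9.4; between ranks 9 (31.2) and 10 (35.0): 32.72.
(b) the nearest-rank method: rank 9 → 31.2.
|32.72 − 31.2| = 1.52.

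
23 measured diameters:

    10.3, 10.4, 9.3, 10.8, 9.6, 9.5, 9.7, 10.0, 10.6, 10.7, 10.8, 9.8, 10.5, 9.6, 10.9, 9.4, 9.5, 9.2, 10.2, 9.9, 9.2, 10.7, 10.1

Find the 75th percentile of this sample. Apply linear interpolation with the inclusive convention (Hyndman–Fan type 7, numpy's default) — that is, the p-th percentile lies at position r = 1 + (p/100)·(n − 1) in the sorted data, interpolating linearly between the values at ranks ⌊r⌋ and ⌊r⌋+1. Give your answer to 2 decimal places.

10.55

Sorted: 9.2, 9.2, 9.3, 9.4, 9.5, 9.5, 9.6, 9.6, 9.7, 9.8, 9.9, 10.0, 10.1, 10.2, 10.3, 10.4, 10.5, 10.6, 10.7, 10.7, 10.8, 10.8, 10.9.
n = 23.
r = 1 + (75/100)·(23 − 1) = 1 + 16.5 = 17.5.
Rank 17 is 10.5 and rank 18 is 10.6.
Interpolate: 10.5 + 0.5·(10.6 − 10.5) = 10.5 + 0.5·0.1 = 10.55.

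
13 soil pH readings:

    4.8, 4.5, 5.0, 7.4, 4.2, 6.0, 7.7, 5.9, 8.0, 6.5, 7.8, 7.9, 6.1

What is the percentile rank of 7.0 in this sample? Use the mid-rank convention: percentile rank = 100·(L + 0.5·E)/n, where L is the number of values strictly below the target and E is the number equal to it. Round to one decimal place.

Sorted: 4.2, 4.5, 4.8, 5.0, 5.9, 6.0, 6.1, 6.5, 7.4, 7.7, 7.8, 7.9, 8.0.
Count below 7.0: L = 8; count equal: E = 0; n = 13.
Percentile rank = 100·(8 + 0.5·0)/13 = 100·8/13 = 61.54.

61.5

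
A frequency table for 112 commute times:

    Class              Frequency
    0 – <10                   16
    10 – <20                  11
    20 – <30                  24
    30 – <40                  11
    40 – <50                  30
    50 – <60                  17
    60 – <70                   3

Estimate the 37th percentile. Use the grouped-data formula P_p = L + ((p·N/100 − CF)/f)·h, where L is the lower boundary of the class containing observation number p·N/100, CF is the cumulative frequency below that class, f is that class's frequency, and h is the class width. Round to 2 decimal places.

N = 112; target position k = 37/100 · 112 = 41.44.
Cumulative frequencies: 16, 27, 51, 62, 92, 109, 112.
Observation 41.44 falls in the class 20 – <30.
L = 20, CF = 27, f = 24, h = 10.
P37 = 20 + ((41.44 − 27)/24)·10 = 20 + 6.01667 = 26.0167.

26.02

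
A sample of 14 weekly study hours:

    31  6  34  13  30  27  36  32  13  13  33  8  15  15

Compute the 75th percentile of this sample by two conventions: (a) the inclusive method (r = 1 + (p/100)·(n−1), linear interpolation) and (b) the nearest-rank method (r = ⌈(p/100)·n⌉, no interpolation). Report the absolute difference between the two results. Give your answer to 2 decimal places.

Sorted: 6, 8, 13, 13, 13, 15, 15, 27, 30, 31, 32, 33, 34, 36.
n = 14.
(a) r = 10.75; between ranks 10 (31) and 11 (32): 31.75.
(b) the nearest-rank method: rank 11 → 32.
|31.75 − 32| = 0.25.

0.25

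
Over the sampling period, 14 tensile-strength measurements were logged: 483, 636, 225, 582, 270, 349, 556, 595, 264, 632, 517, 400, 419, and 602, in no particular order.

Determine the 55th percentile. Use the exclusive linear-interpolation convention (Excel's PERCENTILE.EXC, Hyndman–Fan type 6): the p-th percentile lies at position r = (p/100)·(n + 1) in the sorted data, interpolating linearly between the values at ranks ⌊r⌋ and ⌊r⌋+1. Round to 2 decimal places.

526.75

Sorted: 225, 264, 270, 349, 400, 419, 483, 517, 556, 582, 595, 602, 632, 636.
n = 14.
r = (55/100)·(14 + 1) = 8.25.
Rank 8 is 517 and rank 9 is 556.
Interpolate: 517 + 0.25·(556 − 517) = 517 + 0.25·39 = 526.75.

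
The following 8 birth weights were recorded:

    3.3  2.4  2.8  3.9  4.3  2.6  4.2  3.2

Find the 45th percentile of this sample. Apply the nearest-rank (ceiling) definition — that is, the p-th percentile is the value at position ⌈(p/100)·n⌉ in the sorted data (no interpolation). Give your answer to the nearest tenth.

3.2

Sorted: 2.4, 2.6, 2.8, 3.2, 3.3, 3.9, 4.2, 4.3.
n = 8.
Position = ⌈45/100 · 8⌉ = ⌈3.6⌉ = 4.
The value at rank 4 is 3.2.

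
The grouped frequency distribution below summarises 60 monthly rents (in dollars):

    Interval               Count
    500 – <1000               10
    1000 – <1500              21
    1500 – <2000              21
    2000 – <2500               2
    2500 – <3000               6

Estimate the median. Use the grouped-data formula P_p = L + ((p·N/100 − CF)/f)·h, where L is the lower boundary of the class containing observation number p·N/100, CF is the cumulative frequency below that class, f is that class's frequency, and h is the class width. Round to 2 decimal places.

1476.19

N = 60; target position k = 50/100 · 60 = 30.
Cumulative frequencies: 10, 31, 52, 54, 60.
Observation 30 falls in the class 1000 – <1500.
L = 1000, CF = 10, f = 21, h = 500.
P50 = 1000 + ((30 − 10)/21)·500 = 1000 + 476.19 = 1476.19.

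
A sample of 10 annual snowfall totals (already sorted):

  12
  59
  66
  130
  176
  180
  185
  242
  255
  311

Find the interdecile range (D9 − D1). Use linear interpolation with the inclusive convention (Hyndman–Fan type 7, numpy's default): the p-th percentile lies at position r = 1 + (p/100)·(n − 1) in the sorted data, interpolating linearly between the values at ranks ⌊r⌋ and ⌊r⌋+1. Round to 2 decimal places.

206.30

n = 10.
P10: r = 1.9; ranks 1–2 are 12, 59; interpolating gives 54.3.
P90: r = 9.1; ranks 9–10 are 255, 311; interpolating gives 260.6.
Difference: 260.6 − 54.3 = 206.3.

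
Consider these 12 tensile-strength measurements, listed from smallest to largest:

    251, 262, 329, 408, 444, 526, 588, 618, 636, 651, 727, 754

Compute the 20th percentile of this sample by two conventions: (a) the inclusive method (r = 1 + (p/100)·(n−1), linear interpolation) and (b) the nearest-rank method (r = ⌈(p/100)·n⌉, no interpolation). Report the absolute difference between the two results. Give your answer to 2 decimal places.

n = 12.
(a) r = 3.2; between ranks 3 (329) and 4 (408): 344.8.
(b) the nearest-rank method: rank 3 → 329.
|344.8 − 329| = 15.8.

15.80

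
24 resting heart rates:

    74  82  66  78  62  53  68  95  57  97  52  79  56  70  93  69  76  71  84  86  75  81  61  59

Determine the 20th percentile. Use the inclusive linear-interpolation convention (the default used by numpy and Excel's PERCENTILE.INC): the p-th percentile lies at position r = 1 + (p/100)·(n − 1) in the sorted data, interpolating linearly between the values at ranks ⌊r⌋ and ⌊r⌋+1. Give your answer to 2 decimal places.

60.20

Sorted: 52, 53, 56, 57, 59, 61, 62, 66, 68, 69, 70, 71, 74, 75, 76, 78, 79, 81, 82, 84, 86, 93, 95, 97.
n = 24.
r = 1 + (20/100)·(24 − 1) = 1 + 4.6 = 5.6.
Rank 5 is 59 and rank 6 is 61.
Interpolate: 59 + 0.6·(61 − 59) = 59 + 0.6·2 = 60.2.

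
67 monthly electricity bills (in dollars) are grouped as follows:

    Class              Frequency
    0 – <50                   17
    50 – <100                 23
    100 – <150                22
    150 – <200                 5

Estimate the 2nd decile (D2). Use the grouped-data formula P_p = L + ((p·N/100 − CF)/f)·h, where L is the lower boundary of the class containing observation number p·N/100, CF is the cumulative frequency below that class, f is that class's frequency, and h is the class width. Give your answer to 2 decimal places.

N = 67; target position k = 20/100 · 67 = 13.4.
Cumulative frequencies: 17, 40, 62, 67.
Observation 13.4 falls in the class 0 – <50.
L = 0, CF = 0, f = 17, h = 50.
P20 = 0 + ((13.4 − 0)/17)·50 = 0 + 39.4118 = 39.4118.

39.41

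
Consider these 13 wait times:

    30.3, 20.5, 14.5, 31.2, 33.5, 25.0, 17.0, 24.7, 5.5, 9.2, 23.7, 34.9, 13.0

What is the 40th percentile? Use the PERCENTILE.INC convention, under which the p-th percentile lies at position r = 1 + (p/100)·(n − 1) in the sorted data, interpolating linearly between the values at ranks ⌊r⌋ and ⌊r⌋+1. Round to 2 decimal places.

Sorted: 5.5, 9.2, 13.0, 14.5, 17.0, 20.5, 23.7, 24.7, 25.0, 30.3, 31.2, 33.5, 34.9.
n = 13.
r = 1 + (40/100)·(13 − 1) = 1 + 4.8 = 5.8.
Rank 5 is 17.0 and rank 6 is 20.5.
Interpolate: 17.0 + 0.8·(20.5 − 17.0) = 17.0 + 0.8·3.5 = 19.8.

19.80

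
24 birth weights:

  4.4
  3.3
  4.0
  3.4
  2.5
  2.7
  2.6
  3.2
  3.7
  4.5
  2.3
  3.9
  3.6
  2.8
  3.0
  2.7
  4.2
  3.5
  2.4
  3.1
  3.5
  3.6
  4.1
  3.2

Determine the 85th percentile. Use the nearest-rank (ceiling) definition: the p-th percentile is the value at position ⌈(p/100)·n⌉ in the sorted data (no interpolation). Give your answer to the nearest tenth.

Sorted: 2.3, 2.4, 2.5, 2.6, 2.7, 2.7, 2.8, 3.0, 3.1, 3.2, 3.2, 3.3, 3.4, 3.5, 3.5, 3.6, 3.6, 3.7, 3.9, 4.0, 4.1, 4.2, 4.4, 4.5.
n = 24.
Position = ⌈85/100 · 24⌉ = ⌈20.4⌉ = 21.
The value at rank 21 is 4.1.

4.1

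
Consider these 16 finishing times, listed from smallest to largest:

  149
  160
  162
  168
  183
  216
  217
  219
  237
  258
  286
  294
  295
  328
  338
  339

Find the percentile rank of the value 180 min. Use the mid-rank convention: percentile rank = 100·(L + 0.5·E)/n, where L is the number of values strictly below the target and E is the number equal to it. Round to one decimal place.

Count below 180: L = 4; count equal: E = 0; n = 16.
Percentile rank = 100·(4 + 0.5·0)/16 = 100·4/16 = 25.

25.0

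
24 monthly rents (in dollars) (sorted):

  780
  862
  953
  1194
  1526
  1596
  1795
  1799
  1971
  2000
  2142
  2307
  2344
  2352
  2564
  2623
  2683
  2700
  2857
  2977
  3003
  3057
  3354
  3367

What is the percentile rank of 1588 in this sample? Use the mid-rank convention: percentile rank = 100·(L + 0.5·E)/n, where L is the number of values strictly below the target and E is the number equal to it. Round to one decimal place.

Count below 1588: L = 5; count equal: E = 0; n = 24.
Percentile rank = 100·(5 + 0.5·0)/24 = 100·5/24 = 20.83.

20.8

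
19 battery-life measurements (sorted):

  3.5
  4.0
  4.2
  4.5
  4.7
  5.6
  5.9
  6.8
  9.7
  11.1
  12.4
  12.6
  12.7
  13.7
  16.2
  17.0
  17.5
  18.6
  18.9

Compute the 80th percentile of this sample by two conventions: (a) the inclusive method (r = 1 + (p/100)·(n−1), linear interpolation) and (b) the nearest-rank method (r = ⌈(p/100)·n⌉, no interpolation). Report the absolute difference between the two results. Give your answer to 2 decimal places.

0.48

n = 19.
(a) r = 15.4; between ranks 15 (16.2) and 16 (17.0): 16.52.
(b) the nearest-rank method: rank 16 → 17.
|16.52 − 17| = 0.48.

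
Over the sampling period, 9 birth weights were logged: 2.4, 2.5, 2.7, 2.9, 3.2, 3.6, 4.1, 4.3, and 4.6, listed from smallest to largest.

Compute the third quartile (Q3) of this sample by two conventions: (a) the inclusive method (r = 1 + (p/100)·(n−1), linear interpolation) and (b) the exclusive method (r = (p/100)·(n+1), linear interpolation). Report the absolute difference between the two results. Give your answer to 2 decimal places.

0.10

n = 9.
(a) r = 7 → value at rank 7 = 4.1.
(b) r = 7.5; between ranks 7 (4.1) and 8 (4.3): 4.2.
|4.1 − 4.2| = 0.1.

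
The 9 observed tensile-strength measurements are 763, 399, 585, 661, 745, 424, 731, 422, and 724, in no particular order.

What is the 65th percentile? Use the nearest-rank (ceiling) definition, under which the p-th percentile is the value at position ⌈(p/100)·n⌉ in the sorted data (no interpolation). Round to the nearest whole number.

Sorted: 399, 422, 424, 585, 661, 724, 731, 745, 763.
n = 9.
Position = ⌈65/100 · 9⌉ = ⌈5.85⌉ = 6.
The value at rank 6 is 724.

724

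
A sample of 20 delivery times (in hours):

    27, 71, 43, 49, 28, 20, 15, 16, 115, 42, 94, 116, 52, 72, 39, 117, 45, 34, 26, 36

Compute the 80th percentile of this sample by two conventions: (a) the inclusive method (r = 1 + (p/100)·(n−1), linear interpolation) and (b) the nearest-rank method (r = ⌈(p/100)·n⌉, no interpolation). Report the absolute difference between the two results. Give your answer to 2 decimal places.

Sorted: 15, 16, 20, 26, 27, 28, 34, 36, 39, 42, 43, 45, 49, 52, 71, 72, 94, 115, 116, 117.
n = 20.
(a) r = 16.2; between ranks 16 (72) and 17 (94): 76.4.
(b) the nearest-rank method: rank 16 → 72.
|76.4 − 72| = 4.4.

4.40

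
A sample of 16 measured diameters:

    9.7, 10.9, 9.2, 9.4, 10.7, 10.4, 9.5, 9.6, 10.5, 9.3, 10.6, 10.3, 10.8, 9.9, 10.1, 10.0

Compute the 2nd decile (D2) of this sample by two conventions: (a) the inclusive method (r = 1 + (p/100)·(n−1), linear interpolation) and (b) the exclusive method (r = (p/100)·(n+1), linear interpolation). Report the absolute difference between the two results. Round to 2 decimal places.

0.06

Sorted: 9.2, 9.3, 9.4, 9.5, 9.6, 9.7, 9.9, 10.0, 10.1, 10.3, 10.4, 10.5, 10.6, 10.7, 10.8, 10.9.
n = 16.
(a) r = 4 → value at rank 4 = 9.5.
(b) r = 3.4; between ranks 3 (9.4) and 4 (9.5): 9.44.
|9.5 − 9.44| = 0.06.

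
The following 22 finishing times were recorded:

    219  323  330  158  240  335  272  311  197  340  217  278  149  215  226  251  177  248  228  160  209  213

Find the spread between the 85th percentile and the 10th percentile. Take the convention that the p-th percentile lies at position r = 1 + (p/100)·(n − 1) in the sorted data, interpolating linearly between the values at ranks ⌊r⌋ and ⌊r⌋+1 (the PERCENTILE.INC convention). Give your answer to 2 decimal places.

159.50

Sorted: 149, 158, 160, 177, 197, 209, 213, 215, 217, 219, 226, 228, 240, 248, 251, 272, 278, 311, 323, 330, 335, 340.
n = 22.
P10: r = 3.1; ranks 3–4 are 160, 177; interpolating gives 161.7.
P85: r = 18.85; ranks 18–19 are 311, 323; interpolating gives 321.2.
Difference: 321.2 − 161.7 = 159.5.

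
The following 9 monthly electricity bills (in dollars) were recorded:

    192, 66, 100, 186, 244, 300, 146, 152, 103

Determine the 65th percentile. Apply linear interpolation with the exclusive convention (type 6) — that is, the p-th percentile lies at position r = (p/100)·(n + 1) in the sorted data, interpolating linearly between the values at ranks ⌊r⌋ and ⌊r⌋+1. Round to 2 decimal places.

Sorted: 66, 100, 103, 146, 152, 186, 192, 244, 300.
n = 9.
r = (65/100)·(9 + 1) = 6.5.
Rank 6 is 186 and rank 7 is 192.
Interpolate: 186 + 0.5·(192 − 186) = 186 + 0.5·6 = 189.

189.00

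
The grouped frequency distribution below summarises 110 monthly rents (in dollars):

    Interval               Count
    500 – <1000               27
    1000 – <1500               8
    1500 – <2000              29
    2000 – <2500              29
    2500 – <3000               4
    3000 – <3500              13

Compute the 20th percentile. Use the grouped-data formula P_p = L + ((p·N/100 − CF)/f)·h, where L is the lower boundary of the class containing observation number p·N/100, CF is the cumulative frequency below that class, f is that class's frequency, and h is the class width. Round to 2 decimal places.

907.41

N = 110; target position k = 20/100 · 110 = 22.
Cumulative frequencies: 27, 35, 64, 93, 97, 110.
Observation 22 falls in the class 500 – <1000.
L = 500, CF = 0, f = 27, h = 500.
P20 = 500 + ((22 − 0)/27)·500 = 500 + 407.407 = 907.407.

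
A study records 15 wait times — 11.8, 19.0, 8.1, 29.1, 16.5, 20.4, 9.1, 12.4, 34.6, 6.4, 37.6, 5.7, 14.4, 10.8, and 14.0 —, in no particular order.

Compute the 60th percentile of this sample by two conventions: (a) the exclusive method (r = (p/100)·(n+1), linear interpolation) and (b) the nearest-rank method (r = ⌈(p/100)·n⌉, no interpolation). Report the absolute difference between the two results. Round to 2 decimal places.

1.26

Sorted: 5.7, 6.4, 8.1, 9.1, 10.8, 11.8, 12.4, 14.0, 14.4, 16.5, 19.0, 20.4, 29.1, 34.6, 37.6.
n = 15.
(a) r = 9.6; between ranks 9 (14.4) and 10 (16.5): 15.66.
(b) the nearest-rank method: rank 9 → 14.4.
|15.66 − 14.4| = 1.26.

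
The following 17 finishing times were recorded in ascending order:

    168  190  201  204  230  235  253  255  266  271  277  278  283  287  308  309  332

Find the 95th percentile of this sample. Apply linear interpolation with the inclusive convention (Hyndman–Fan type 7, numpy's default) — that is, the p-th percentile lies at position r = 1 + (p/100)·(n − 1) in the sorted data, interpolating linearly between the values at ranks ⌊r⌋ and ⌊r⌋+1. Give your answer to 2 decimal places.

313.60

n = 17.
r = 1 + (95/100)·(17 − 1) = 1 + 15.2 = 16.2.
Rank 16 is 309 and rank 17 is 332.
Interpolate: 309 + 0.2·(332 − 309) = 309 + 0.2·23 = 313.6.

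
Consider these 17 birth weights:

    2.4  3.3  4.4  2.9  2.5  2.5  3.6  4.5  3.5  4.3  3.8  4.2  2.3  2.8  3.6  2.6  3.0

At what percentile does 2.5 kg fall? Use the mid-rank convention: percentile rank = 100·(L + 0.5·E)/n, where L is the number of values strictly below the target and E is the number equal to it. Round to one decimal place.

17.6

Sorted: 2.3, 2.4, 2.5, 2.5, 2.6, 2.8, 2.9, 3.0, 3.3, 3.5, 3.6, 3.6, 3.8, 4.2, 4.3, 4.4, 4.5.
Count below 2.5: L = 2; count equal: E = 2; n = 17.
Percentile rank = 100·(2 + 0.5·2)/17 = 100·3/17 = 17.65.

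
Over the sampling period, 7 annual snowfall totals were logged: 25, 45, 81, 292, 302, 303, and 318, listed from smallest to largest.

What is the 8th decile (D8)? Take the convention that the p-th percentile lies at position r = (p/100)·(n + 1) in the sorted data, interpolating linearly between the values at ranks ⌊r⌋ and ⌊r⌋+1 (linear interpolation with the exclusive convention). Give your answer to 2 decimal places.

309.00

n = 7.
r = (80/100)·(7 + 1) = 6.4.
Rank 6 is 303 and rank 7 is 318.
Interpolate: 303 + 0.4·(318 − 303) = 303 + 0.4·15 = 309.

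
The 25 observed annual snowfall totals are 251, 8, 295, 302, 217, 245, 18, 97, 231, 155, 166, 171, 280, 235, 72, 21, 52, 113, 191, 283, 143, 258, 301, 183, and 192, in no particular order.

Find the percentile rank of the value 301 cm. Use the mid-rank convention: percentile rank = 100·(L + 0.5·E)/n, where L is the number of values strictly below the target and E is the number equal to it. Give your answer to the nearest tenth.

Sorted: 8, 18, 21, 52, 72, 97, 113, 143, 155, 166, 171, 183, 191, 192, 217, 231, 235, 245, 251, 258, 280, 283, 295, 301, 302.
Count below 301: L = 23; count equal: E = 1; n = 25.
Percentile rank = 100·(23 + 0.5·1)/25 = 100·23.5/25 = 94.

94.0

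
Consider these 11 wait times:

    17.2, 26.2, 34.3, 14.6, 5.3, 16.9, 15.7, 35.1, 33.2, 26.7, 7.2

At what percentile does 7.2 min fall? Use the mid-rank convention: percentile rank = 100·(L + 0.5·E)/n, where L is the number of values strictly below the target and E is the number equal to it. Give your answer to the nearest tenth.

Sorted: 5.3, 7.2, 14.6, 15.7, 16.9, 17.2, 26.2, 26.7, 33.2, 34.3, 35.1.
Count below 7.2: L = 1; count equal: E = 1; n = 11.
Percentile rank = 100·(1 + 0.5·1)/11 = 100·1.5/11 = 13.64.

13.6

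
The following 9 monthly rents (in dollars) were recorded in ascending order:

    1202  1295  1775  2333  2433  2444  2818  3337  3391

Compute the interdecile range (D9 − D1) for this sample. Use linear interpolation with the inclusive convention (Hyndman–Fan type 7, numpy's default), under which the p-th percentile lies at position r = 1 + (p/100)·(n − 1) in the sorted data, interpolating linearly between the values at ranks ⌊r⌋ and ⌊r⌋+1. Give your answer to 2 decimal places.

2071.40

n = 9.
P10: r = 1.8; ranks 1–2 are 1202, 1295; interpolating gives 1276.4.
P90: r = 8.2; ranks 8–9 are 3337, 3391; interpolating gives 3347.8.
Difference: 3347.8 − 1276.4 = 2071.4.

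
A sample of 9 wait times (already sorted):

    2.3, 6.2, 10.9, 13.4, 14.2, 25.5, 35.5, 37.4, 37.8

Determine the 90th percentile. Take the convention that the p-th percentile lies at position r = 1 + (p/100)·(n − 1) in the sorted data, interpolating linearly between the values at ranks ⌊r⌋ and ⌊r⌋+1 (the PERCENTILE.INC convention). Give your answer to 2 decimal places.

37.48

n = 9.
r = 1 + (90/100)·(9 − 1) = 1 + 7.2 = 8.2.
Rank 8 is 37.4 and rank 9 is 37.8.
Interpolate: 37.4 + 0.2·(37.8 − 37.4) = 37.4 + 0.2·0.4 = 37.48.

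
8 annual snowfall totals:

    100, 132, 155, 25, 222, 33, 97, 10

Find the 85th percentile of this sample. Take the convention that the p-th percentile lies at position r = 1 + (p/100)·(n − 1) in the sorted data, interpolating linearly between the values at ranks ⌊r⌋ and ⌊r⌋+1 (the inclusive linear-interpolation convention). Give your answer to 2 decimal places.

153.85

Sorted: 10, 25, 33, 97, 100, 132, 155, 222.
n = 8.
r = 1 + (85/100)·(8 − 1) = 1 + 5.95 = 6.95.
Rank 6 is 132 and rank 7 is 155.
Interpolate: 132 + 0.95·(155 − 132) = 132 + 0.95·23 = 153.85.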